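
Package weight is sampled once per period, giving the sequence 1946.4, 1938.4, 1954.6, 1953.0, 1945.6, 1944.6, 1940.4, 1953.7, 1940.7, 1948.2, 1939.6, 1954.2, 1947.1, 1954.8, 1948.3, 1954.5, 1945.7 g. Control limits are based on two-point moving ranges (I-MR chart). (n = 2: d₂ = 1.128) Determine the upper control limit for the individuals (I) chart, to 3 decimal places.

1969.527

X̄ = (1946.4 + 1938.4 + 1954.6 + 1953.0 + 1945.6 + 1944.6 + 1940.4 + 1953.7 + 1940.7 + 1948.2 + 1939.6 + 1954.2 + 1947.1 + 1954.8 + 1948.3 + 1954.5 + 1945.7) / 17 = 1947.6353
Moving ranges: 8.0, 16.2, 1.6, 7.4, 1.0, 4.2, 13.3, 13.0, 7.5, 8.6, 14.6, 7.1, 7.7, 6.5, 6.2, 8.8; M̄R̄ = 131.7000 / 16 = 8.2312
UCL = X̄ + 3·M̄R̄/d₂ = 1947.6353 + 3 × 8.2312 / 1.128 = 1969.5269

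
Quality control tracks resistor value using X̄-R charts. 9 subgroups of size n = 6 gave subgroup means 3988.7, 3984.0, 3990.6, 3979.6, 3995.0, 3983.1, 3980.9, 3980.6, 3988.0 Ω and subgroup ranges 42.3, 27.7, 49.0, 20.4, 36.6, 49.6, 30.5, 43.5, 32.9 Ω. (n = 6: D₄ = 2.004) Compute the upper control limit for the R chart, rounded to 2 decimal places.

R̄ = (42.3 + 27.7 + 49.0 + 20.4 + 36.6 + 49.6 + 30.5 + 43.5 + 32.9) / 9 = 332.5000 / 9 = 36.9444
UCL_R = D₄·R̄ = 2.004 × 36.9444 = 74.0367

74.04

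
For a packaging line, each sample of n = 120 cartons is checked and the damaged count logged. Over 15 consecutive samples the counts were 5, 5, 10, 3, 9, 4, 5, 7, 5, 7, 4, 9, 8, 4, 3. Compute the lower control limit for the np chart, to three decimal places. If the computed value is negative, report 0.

p̄ = Σdᵢ / (k·n) = 88 / (15 × 120) = 0.04889
LCL = np̄ − 3·√(np̄(1−p̄)) = 5.8667 − 3 × 2.3622 = -1.2198 → 0 (negative, so LCL = 0)

0.000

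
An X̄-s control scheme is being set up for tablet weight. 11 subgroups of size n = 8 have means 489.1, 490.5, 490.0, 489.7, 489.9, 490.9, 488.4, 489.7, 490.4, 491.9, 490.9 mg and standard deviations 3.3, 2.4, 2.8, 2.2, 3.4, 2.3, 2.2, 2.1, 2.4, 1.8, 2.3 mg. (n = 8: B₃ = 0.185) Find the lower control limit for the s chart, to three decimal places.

0.457

s̄ = (3.3 + 2.4 + 2.8 + 2.2 + 3.4 + 2.3 + 2.2 + 2.1 + 2.4 + 1.8 + 2.3) / 11 = 2.4727
LCL_s = B₃·s̄ = 0.185 × 2.4727 = 0.4575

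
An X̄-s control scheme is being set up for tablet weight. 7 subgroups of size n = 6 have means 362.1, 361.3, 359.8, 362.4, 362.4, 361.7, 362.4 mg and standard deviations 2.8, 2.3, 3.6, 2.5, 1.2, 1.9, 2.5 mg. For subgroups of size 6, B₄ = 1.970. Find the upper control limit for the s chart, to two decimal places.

4.73

s̄ = (2.8 + 2.3 + 3.6 + 2.5 + 1.2 + 1.9 + 2.5) / 7 = 2.4000
UCL_s = B₄·s̄ = 1.970 × 2.4000 = 4.7280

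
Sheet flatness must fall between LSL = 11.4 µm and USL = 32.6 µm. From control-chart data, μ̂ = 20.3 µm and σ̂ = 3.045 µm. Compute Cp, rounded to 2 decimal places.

1.16

Cp = (USL − LSL) / (6σ̂) = (32.6 − 11.4) / (6 × 3.045) = 21.2000 / 18.2700 = 1.1604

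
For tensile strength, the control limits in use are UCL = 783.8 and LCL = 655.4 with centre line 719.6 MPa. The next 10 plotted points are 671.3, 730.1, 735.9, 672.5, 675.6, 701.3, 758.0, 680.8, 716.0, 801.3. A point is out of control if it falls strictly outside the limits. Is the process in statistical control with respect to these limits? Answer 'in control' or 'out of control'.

out of control

Compare each point to [655.4, 783.8]: sample 10 = 801.3 > UCL.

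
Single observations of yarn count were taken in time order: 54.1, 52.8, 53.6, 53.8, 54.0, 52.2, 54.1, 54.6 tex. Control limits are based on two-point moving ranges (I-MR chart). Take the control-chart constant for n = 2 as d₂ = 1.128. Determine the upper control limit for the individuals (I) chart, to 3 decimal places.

X̄ = (54.1 + 52.8 + 53.6 + 53.8 + 54.0 + 52.2 + 54.1 + 54.6) / 8 = 53.6500
Moving ranges: 1.3, 0.8, 0.2, 0.2, 1.8, 1.9, 0.5; M̄R̄ = 6.7000 / 7 = 0.9571
UCL = X̄ + 3·M̄R̄/d₂ = 53.6500 + 3 × 0.9571 / 1.128 = 56.1956

56.196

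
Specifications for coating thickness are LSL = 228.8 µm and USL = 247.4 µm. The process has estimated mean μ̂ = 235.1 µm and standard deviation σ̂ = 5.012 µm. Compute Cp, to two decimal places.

0.62

Cp = (USL − LSL) / (6σ̂) = (247.4 − 228.8) / (6 × 5.012) = 18.6000 / 30.0720 = 0.6185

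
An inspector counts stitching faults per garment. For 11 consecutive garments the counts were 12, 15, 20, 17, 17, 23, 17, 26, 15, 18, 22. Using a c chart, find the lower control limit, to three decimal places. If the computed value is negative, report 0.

5.508

c̄ = (12 + 15 + 20 + 17 + 17 + 23 + 17 + 26 + 15 + 18 + 22) / 11 = 202 / 11 = 18.3636
LCL = c̄ − 3√c̄ = 18.3636 − 3 × 4.2853 = 5.5078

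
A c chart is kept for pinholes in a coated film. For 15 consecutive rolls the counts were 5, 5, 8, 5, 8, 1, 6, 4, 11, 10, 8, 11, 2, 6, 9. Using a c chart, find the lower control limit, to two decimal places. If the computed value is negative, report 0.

0.00

c̄ = (5 + 5 + 8 + 5 + 8 + 1 + 6 + 4 + 11 + 10 + 8 + 11 + 2 + 6 + 9) / 15 = 99 / 15 = 6.6000
LCL = c̄ − 3√c̄ = 6.6000 − 3 × 2.5690 = -1.1071 → 0 (cannot be negative)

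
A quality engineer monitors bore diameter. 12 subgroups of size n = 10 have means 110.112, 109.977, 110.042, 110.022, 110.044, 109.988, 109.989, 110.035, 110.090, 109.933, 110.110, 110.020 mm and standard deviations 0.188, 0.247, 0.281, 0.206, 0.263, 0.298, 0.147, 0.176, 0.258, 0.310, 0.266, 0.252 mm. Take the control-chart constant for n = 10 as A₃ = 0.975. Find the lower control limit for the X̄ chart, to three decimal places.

109.795

X̄̄ = (110.112 + 109.977 + 110.042 + 110.022 + 110.044 + 109.988 + 109.989 + 110.035 + 110.090 + 109.933 + 110.110 + 110.020) / 12 = 110.0302
s̄ = (0.188 + 0.247 + 0.281 + 0.206 + 0.263 + 0.298 + 0.147 + 0.176 + 0.258 + 0.310 + 0.266 + 0.252) / 12 = 0.2410
LCL = X̄̄ − A₃·s̄ = 110.0302 − 0.975 × 0.2410 = 109.7952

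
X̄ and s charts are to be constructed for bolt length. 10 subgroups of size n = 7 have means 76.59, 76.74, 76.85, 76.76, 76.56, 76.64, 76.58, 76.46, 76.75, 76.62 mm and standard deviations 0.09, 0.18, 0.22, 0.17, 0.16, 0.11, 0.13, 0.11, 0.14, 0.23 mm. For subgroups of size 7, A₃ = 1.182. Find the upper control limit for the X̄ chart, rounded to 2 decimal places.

X̄̄ = (76.59 + 76.74 + 76.85 + 76.76 + 76.56 + 76.64 + 76.58 + 76.46 + 76.75 + 76.62) / 10 = 76.6550
s̄ = (0.09 + 0.18 + 0.22 + 0.17 + 0.16 + 0.11 + 0.13 + 0.11 + 0.14 + 0.23) / 10 = 0.1540
UCL = X̄̄ + A₃·s̄ = 76.6550 + 1.182 × 0.1540 = 76.8370

76.84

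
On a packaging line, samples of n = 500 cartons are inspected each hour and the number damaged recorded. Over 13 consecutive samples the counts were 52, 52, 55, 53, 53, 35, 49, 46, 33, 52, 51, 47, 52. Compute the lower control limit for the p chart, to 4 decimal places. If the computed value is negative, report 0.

p̄ = Σdᵢ / (k·n) = 630 / (13 × 500) = 0.09692
LCL = p̄ − 3·√(p̄(1−p̄)/n) = 0.09692 − 3 × 0.01323 = 0.05723

0.0572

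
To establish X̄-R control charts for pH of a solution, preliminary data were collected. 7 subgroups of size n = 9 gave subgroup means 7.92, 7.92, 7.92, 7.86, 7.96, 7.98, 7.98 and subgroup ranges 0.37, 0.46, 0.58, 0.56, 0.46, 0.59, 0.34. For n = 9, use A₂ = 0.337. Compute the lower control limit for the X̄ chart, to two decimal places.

7.77

X̄̄ = (7.92 + 7.92 + 7.92 + 7.86 + 7.96 + 7.98 + 7.98) / 7 = 55.5400 / 7 = 7.9343
R̄ = (0.37 + 0.46 + 0.58 + 0.56 + 0.46 + 0.59 + 0.34) / 7 = 3.3600 / 7 = 0.4800
LCL = X̄̄ − A₂·R̄ = 7.9343 − 0.337 × 0.4800 = 7.7725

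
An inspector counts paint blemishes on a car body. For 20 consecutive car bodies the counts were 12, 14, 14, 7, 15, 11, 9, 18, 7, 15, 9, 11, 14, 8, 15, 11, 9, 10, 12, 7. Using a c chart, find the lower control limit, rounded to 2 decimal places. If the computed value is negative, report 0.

c̄ = (12 + 14 + 14 + 7 + 15 + 11 + 9 + 18 + 7 + 15 + 9 + 11 + 14 + 8 + 15 + 11 + 9 + 10 + 12 + 7) / 20 = 228 / 20 = 11.4000
LCL = c̄ − 3√c̄ = 11.4000 − 3 × 3.3764 = 1.2708

1.27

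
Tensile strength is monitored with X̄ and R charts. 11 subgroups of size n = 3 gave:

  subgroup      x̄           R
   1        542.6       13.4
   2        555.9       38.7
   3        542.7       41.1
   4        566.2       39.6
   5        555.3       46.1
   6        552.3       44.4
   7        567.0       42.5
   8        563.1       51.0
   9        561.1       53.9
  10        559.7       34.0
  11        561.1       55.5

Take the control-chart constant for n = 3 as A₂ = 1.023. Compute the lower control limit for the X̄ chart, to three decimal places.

X̄̄ = (542.6 + 555.9 + 542.7 + 566.2 + 555.3 + 552.3 + 567.0 + 563.1 + 561.1 + 559.7 + 561.1) / 11 = 6127.0000 / 11 = 557.0000
R̄ = (13.4 + 38.7 + 41.1 + 39.6 + 46.1 + 44.4 + 42.5 + 51.0 + 53.9 + 34.0 + 55.5) / 11 = 460.2000 / 11 = 41.8364
LCL = X̄̄ − A₂·R̄ = 557.0000 − 1.023 × 41.8364 = 514.2014

514.201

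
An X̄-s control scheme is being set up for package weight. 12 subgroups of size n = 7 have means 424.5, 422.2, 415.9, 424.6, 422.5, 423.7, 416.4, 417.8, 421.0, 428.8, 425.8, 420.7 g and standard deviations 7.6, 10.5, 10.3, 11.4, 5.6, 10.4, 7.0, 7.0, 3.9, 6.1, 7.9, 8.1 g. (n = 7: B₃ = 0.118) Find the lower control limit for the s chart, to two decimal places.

s̄ = (7.6 + 10.5 + 10.3 + 11.4 + 5.6 + 10.4 + 7.0 + 7.0 + 3.9 + 6.1 + 7.9 + 8.1) / 12 = 7.9833
LCL_s = B₃·s̄ = 0.118 × 7.9833 = 0.9420

0.94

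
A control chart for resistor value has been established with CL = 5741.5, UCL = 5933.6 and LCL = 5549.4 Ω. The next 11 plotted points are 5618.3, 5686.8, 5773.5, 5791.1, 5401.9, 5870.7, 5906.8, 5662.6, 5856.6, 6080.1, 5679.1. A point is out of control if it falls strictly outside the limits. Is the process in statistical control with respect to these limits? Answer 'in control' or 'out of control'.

out of control

Compare each point to [5549.4, 5933.6]: sample 5 = 5401.9 < LCL; sample 10 = 6080.1 > UCL.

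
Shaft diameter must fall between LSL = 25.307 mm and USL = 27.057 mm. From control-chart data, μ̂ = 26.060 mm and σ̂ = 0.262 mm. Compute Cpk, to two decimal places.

Cpu = (USL − μ̂) / (3σ̂) = (27.057 − 26.060) / (3 × 0.262) = 1.2684; Cpl = (μ̂ − LSL) / (3σ̂) = (26.060 − 25.307) / (3 × 0.262) = 0.9580; Cpk = min(Cpu, Cpl) = 0.9580

0.96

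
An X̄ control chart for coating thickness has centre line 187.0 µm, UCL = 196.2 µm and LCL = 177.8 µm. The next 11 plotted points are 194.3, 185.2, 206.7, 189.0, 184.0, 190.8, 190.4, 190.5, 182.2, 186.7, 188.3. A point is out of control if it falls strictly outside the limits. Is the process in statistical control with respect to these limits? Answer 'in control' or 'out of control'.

Compare each point to [177.8, 196.2]: sample 3 = 206.7 > UCL.

out of control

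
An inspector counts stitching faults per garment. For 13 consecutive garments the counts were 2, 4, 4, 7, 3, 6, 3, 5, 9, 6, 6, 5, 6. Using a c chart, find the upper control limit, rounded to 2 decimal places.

11.84

c̄ = (2 + 4 + 4 + 7 + 3 + 6 + 3 + 5 + 9 + 6 + 6 + 5 + 6) / 13 = 66 / 13 = 5.0769
UCL = c̄ + 3√c̄ = 5.0769 + 3 × √5.0769 = 5.0769 + 3 × 2.2532 = 11.8365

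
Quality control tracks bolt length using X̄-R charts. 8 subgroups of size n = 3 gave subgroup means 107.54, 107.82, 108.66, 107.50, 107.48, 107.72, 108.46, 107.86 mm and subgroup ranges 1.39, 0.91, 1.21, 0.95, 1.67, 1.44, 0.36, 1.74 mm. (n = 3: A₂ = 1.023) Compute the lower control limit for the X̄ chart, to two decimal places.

106.64

X̄̄ = (107.54 + 107.82 + 108.66 + 107.50 + 107.48 + 107.72 + 108.46 + 107.86) / 8 = 863.0400 / 8 = 107.8800
R̄ = (1.39 + 0.91 + 1.21 + 0.95 + 1.67 + 1.44 + 0.36 + 1.74) / 8 = 9.6700 / 8 = 1.2087
LCL = X̄̄ − A₂·R̄ = 107.8800 − 1.023 × 1.2087 = 106.6434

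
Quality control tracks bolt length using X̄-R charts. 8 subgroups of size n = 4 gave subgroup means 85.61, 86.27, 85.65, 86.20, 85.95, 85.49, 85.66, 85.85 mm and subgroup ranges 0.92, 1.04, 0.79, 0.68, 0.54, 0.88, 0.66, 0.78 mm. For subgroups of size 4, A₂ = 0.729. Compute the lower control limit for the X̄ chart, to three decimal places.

X̄̄ = (85.61 + 86.27 + 85.65 + 86.20 + 85.95 + 85.49 + 85.66 + 85.85) / 8 = 686.6800 / 8 = 85.8350
R̄ = (0.92 + 1.04 + 0.79 + 0.68 + 0.54 + 0.88 + 0.66 + 0.78) / 8 = 6.2900 / 8 = 0.7863
LCL = X̄̄ − A₂·R̄ = 85.8350 − 0.729 × 0.7863 = 85.2618

85.262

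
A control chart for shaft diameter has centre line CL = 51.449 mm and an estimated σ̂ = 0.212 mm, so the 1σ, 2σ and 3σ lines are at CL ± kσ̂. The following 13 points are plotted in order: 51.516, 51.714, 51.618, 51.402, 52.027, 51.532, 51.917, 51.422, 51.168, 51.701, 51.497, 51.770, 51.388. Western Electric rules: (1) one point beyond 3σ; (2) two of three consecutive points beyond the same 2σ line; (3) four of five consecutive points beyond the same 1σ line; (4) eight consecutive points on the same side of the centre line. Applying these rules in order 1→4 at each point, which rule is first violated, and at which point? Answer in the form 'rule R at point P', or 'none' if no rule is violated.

rule 2 at point 7

Zone of each point (C = within 1σ̂, B = 1σ̂–2σ̂, A = 2σ̂–3σ̂, * = beyond 3σ̂; sign = side of CL): 1:+C, 2:+B, 3:+C, 4:-C, 5:+A, 6:+C, 7:+A, 8:-C, 9:-B, 10:+B, 11:+C, 12:+B, 13:-C
Rule 2 (two of three consecutive points beyond the same 2σ limit) is satisfied at point 7.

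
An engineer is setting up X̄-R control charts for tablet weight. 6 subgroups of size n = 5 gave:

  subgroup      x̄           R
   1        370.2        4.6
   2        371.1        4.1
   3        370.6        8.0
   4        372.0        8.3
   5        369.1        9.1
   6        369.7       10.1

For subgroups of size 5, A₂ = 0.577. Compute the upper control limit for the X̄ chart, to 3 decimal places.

374.701

X̄̄ = (370.2 + 371.1 + 370.6 + 372.0 + 369.1 + 369.7) / 6 = 2222.7000 / 6 = 370.4500
R̄ = (4.6 + 4.1 + 8.0 + 8.3 + 9.1 + 10.1) / 6 = 44.2000 / 6 = 7.3667
UCL = X̄̄ + A₂·R̄ = 370.4500 + 0.577 × 7.3667 = 374.7006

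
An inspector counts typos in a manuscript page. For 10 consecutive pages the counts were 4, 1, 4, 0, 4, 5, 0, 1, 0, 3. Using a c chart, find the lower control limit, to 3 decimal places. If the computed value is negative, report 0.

c̄ = (4 + 1 + 4 + 0 + 4 + 5 + 0 + 1 + 0 + 3) / 10 = 22 / 10 = 2.2000
LCL = c̄ − 3√c̄ = 2.2000 − 3 × 1.4832 = -2.2497 → 0 (cannot be negative)

0.000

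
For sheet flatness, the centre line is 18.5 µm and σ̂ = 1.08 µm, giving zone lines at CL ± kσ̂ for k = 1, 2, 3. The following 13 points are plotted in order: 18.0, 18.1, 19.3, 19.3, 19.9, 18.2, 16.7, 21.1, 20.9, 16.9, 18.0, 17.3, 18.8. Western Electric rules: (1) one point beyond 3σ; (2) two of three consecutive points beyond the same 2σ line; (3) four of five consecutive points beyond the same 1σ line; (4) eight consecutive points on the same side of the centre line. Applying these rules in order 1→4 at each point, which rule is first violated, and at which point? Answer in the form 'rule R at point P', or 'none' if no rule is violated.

rule 2 at point 9

Zone of each point (C = within 1σ̂, B = 1σ̂–2σ̂, A = 2σ̂–3σ̂, * = beyond 3σ̂; sign = side of CL): 1:-C, 2:-C, 3:+C, 4:+C, 5:+B, 6:-C, 7:-B, 8:+A, 9:+A, 10:-B, 11:-C, 12:-B, 13:+C
Rule 2 (two of three consecutive points beyond the same 2σ limit) is satisfied at point 9.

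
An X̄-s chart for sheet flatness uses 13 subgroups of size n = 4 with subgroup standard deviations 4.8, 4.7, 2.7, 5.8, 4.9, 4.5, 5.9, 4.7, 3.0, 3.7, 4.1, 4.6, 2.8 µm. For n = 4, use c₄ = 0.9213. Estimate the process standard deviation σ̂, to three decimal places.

s̄ = (4.8 + 4.7 + 2.7 + 5.8 + 4.9 + 4.5 + 5.9 + 4.7 + 3.0 + 3.7 + 4.1 + 4.6 + 2.8) / 13 = 4.3231
σ̂ = s̄ / c₄ = 4.3231 / 0.9213 = 4.6924

4.692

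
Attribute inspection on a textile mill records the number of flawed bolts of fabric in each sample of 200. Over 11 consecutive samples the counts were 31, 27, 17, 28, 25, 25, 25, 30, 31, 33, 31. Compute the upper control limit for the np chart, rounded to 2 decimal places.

p̄ = Σdᵢ / (k·n) = 303 / (11 × 200) = 0.13773
UCL = np̄ + 3·√(np̄(1−p̄)) = 27.5455 + 3 × √(27.5455×0.86227) = 27.5455 + 3 × 4.8736 = 42.1662

42.17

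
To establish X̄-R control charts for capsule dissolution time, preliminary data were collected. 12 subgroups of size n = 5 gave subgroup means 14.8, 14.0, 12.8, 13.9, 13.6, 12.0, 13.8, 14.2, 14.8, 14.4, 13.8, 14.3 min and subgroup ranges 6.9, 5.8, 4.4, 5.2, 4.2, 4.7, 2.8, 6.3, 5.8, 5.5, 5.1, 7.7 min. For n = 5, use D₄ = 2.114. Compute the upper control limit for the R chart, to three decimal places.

11.345

R̄ = (6.9 + 5.8 + 4.4 + 5.2 + 4.2 + 4.7 + 2.8 + 6.3 + 5.8 + 5.5 + 5.1 + 7.7) / 12 = 64.4000 / 12 = 5.3667
UCL_R = D₄·R̄ = 2.114 × 5.3667 = 11.3451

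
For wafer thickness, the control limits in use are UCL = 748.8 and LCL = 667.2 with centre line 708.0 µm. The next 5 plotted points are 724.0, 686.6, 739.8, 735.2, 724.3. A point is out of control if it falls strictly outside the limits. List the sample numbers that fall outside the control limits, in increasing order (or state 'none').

none

All 5 points lie within [667.2, 748.8].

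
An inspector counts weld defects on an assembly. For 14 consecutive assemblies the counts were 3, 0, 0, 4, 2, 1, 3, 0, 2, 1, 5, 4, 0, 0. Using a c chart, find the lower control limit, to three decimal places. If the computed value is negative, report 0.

c̄ = (3 + 0 + 0 + 4 + 2 + 1 + 3 + 0 + 2 + 1 + 5 + 4 + 0 + 0) / 14 = 25 / 14 = 1.7857
LCL = c̄ − 3√c̄ = 1.7857 − 3 × 1.3363 = -2.2232 → 0 (cannot be negative)

0.000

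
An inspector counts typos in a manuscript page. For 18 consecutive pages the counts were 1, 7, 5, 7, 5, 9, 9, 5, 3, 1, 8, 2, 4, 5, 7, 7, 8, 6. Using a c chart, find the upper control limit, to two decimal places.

12.54

c̄ = (1 + 7 + 5 + 7 + 5 + 9 + 9 + 5 + 3 + 1 + 8 + 2 + 4 + 5 + 7 + 7 + 8 + 6) / 18 = 99 / 18 = 5.5000
UCL = c̄ + 3√c̄ = 5.5000 + 3 × √5.5000 = 5.5000 + 3 × 2.3452 = 12.5356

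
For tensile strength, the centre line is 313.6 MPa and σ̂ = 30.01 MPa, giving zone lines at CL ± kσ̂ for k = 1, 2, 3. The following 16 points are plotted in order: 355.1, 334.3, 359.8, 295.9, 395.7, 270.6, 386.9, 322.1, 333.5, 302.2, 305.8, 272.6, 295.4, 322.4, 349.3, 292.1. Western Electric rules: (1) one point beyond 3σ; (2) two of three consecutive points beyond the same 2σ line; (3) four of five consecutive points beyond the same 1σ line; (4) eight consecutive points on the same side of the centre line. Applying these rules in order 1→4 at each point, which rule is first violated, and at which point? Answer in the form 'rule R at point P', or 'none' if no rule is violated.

rule 2 at point 7

Zone of each point (C = within 1σ̂, B = 1σ̂–2σ̂, A = 2σ̂–3σ̂, * = beyond 3σ̂; sign = side of CL): 1:+B, 2:+C, 3:+B, 4:-C, 5:+A, 6:-B, 7:+A, 8:+C, 9:+C, 10:-C, 11:-C, 12:-B, 13:-C, 14:+C, 15:+B, 16:-C
Rule 2 (two of three consecutive points beyond the same 2σ limit) is satisfied at point 7.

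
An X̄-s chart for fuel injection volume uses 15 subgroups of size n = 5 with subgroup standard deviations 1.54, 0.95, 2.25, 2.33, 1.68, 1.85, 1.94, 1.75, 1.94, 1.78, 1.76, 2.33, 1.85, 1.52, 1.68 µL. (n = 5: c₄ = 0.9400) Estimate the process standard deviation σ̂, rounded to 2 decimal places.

1.93

s̄ = (1.54 + 0.95 + 2.25 + 2.33 + 1.68 + 1.85 + 1.94 + 1.75 + 1.94 + 1.78 + 1.76 + 2.33 + 1.85 + 1.52 + 1.68) / 15 = 1.8100
σ̂ = s̄ / c₄ = 1.8100 / 0.9400 = 1.9255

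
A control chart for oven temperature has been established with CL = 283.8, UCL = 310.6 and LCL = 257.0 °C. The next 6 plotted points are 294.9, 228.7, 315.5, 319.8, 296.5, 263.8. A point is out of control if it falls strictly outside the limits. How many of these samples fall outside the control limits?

Compare each point to [257.0, 310.6]: sample 2 = 228.7 < LCL; sample 3 = 315.5 > UCL; sample 4 = 319.8 > UCL.

3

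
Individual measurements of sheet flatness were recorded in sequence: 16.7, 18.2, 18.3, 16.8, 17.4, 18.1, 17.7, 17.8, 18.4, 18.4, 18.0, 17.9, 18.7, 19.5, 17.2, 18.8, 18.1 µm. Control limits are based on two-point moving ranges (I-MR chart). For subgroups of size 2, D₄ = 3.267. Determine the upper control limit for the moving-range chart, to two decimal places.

2.49

Moving ranges: 1.5, 0.1, 1.5, 0.6, 0.7, 0.4, 0.1, 0.6, 0.0, 0.4, 0.1, 0.8, 0.8, 2.3, 1.6, 0.7; M̄R̄ = 12.2000 / 16 = 0.7625
UCL_MR = D₄·M̄R̄ = 3.267 × 0.7625 = 2.4911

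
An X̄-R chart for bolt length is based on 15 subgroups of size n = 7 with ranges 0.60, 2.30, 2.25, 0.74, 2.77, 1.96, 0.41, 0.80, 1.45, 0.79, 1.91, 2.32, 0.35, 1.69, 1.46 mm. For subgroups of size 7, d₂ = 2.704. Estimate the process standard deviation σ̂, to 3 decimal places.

R̄ = (0.60 + 2.30 + 2.25 + 0.74 + 2.77 + 1.96 + 0.41 + 0.80 + 1.45 + 0.79 + 1.91 + 2.32 + 0.35 + 1.69 + 1.46) / 15 = 1.4533
σ̂ = R̄ / d₂ = 1.4533 / 2.704 = 0.5375

0.537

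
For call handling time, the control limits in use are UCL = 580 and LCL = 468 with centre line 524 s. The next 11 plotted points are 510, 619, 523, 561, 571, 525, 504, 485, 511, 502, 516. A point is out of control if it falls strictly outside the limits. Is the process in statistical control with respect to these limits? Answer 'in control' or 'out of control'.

Compare each point to [468, 580]: sample 2 = 619 > UCL.

out of control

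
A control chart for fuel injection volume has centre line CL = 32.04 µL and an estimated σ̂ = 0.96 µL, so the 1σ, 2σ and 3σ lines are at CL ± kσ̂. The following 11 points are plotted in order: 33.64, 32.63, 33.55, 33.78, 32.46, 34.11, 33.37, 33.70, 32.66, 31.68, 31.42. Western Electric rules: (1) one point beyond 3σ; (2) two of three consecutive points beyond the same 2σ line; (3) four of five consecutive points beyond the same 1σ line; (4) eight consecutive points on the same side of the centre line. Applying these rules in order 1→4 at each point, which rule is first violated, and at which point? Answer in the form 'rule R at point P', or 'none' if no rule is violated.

rule 3 at point 7

Zone of each point (C = within 1σ̂, B = 1σ̂–2σ̂, A = 2σ̂–3σ̂, * = beyond 3σ̂; sign = side of CL): 1:+B, 2:+C, 3:+B, 4:+B, 5:+C, 6:+A, 7:+B, 8:+B, 9:+C, 10:-C, 11:-C
Rule 3 (four of five consecutive points beyond the same 1σ limit) is satisfied at point 7.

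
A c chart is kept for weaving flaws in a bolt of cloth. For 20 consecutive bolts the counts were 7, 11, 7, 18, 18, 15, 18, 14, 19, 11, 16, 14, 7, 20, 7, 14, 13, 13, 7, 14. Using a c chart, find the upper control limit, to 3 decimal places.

c̄ = (7 + 11 + 7 + 18 + 18 + 15 + 18 + 14 + 19 + 11 + 16 + 14 + 7 + 20 + 7 + 14 + 13 + 13 + 7 + 14) / 20 = 263 / 20 = 13.1500
UCL = c̄ + 3√c̄ = 13.1500 + 3 × √13.1500 = 13.1500 + 3 × 3.6263 = 24.0289

24.029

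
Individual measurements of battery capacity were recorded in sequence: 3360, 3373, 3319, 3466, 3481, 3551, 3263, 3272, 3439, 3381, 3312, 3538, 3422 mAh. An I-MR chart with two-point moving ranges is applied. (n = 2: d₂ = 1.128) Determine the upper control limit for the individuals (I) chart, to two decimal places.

3671.28

X̄ = (3360 + 3373 + 3319 + 3466 + 3481 + 3551 + 3263 + 3272 + 3439 + 3381 + 3312 + 3538 + 3422) / 13 = 3398.2308
Moving ranges: 13, 54, 147, 15, 70, 288, 9, 167, 58, 69, 226, 116; M̄R̄ = 1232.0000 / 12 = 102.6667
UCL = X̄ + 3·M̄R̄/d₂ = 3398.2308 + 3 × 102.6667 / 1.128 = 3671.2804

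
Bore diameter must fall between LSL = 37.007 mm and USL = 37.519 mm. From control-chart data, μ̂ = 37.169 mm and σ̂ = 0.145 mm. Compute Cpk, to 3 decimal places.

0.372

Cpu = (USL − μ̂) / (3σ̂) = (37.519 − 37.169) / (3 × 0.145) = 0.8046; Cpl = (μ̂ − LSL) / (3σ̂) = (37.169 − 37.007) / (3 × 0.145) = 0.3724; Cpk = min(Cpu, Cpl) = 0.3724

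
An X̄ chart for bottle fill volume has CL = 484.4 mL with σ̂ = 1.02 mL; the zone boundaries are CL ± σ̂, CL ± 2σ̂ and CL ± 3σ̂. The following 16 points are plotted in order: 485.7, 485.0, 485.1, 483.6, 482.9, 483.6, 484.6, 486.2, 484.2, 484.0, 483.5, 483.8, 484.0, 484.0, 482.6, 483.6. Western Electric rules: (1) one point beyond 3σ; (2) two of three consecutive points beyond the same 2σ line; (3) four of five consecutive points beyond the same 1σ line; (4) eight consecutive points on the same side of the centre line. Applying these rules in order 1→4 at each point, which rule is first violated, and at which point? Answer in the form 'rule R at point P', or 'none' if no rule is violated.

rule 4 at point 16

Zone of each point (C = within 1σ̂, B = 1σ̂–2σ̂, A = 2σ̂–3σ̂, * = beyond 3σ̂; sign = side of CL): 1:+B, 2:+C, 3:+C, 4:-C, 5:-B, 6:-C, 7:+C, 8:+B, 9:-C, 10:-C, 11:-C, 12:-C, 13:-C, 14:-C, 15:-B, 16:-C
Rule 4 (eight consecutive points on the same side of the centre line) is satisfied at point 16.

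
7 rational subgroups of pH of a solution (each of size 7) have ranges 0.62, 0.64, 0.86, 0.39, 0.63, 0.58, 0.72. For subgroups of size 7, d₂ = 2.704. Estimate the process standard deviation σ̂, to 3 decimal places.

0.235

R̄ = (0.62 + 0.64 + 0.86 + 0.39 + 0.63 + 0.58 + 0.72) / 7 = 0.6343
σ̂ = R̄ / d₂ = 0.6343 / 2.704 = 0.2346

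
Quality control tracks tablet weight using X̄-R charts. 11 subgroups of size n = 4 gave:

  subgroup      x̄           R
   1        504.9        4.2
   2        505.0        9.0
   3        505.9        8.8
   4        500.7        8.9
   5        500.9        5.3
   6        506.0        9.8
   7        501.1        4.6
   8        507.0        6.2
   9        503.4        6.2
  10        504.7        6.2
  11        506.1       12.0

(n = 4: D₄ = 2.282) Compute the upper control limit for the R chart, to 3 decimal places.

R̄ = (4.2 + 9.0 + 8.8 + 8.9 + 5.3 + 9.8 + 4.6 + 6.2 + 6.2 + 6.2 + 12.0) / 11 = 81.2000 / 11 = 7.3818
UCL_R = D₄·R̄ = 2.282 × 7.3818 = 16.8453

16.845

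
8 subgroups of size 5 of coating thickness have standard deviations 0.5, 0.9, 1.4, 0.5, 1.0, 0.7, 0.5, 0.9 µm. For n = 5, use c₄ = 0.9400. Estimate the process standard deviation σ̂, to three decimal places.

0.851

s̄ = (0.5 + 0.9 + 1.4 + 0.5 + 1.0 + 0.7 + 0.5 + 0.9) / 8 = 0.8000
σ̂ = s̄ / c₄ = 0.8000 / 0.9400 = 0.8511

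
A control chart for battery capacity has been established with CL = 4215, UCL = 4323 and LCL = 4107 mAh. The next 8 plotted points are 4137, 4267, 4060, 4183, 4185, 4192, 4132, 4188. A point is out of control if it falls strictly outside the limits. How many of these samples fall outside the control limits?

Compare each point to [4107, 4323]: sample 3 = 4060 < LCL.

1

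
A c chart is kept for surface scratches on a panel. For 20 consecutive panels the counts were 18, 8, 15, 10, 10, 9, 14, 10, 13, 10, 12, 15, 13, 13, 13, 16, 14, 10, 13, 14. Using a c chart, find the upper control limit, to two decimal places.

23.11

c̄ = (18 + 8 + 15 + 10 + 10 + 9 + 14 + 10 + 13 + 10 + 12 + 15 + 13 + 13 + 13 + 16 + 14 + 10 + 13 + 14) / 20 = 250 / 20 = 12.5000
UCL = c̄ + 3√c̄ = 12.5000 + 3 × √12.5000 = 12.5000 + 3 × 3.5355 = 23.1066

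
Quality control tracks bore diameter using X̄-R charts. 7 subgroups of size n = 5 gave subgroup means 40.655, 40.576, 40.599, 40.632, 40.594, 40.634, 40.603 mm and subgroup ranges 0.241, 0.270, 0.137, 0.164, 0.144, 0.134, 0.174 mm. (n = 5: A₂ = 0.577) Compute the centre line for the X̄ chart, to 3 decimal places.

X̄̄ = (40.655 + 40.576 + 40.599 + 40.632 + 40.594 + 40.634 + 40.603) / 7 = 284.2930 / 7 = 40.6133
CL = X̄̄ = 40.6133

40.613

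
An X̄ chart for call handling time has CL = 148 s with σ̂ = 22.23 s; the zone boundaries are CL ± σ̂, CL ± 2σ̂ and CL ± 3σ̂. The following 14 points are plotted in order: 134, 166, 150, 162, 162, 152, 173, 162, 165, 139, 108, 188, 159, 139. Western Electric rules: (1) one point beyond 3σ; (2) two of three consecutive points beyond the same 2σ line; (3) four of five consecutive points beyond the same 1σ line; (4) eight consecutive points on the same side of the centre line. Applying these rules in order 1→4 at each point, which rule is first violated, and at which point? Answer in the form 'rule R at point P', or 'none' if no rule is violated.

rule 4 at point 9

Zone of each point (C = within 1σ̂, B = 1σ̂–2σ̂, A = 2σ̂–3σ̂, * = beyond 3σ̂; sign = side of CL): 1:-C, 2:+C, 3:+C, 4:+C, 5:+C, 6:+C, 7:+B, 8:+C, 9:+C, 10:-C, 11:-B, 12:+B, 13:+C, 14:-C
Rule 4 (eight consecutive points on the same side of the centre line) is satisfied at point 9.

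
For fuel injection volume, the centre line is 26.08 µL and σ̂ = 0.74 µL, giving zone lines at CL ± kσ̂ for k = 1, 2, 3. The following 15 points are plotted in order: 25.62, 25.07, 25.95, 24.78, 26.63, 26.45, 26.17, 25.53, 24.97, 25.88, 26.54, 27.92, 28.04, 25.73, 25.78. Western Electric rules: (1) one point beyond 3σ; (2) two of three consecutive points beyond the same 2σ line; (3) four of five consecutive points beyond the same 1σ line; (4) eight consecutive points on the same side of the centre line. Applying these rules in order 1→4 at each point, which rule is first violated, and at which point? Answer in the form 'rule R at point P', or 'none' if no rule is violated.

Zone of each point (C = within 1σ̂, B = 1σ̂–2σ̂, A = 2σ̂–3σ̂, * = beyond 3σ̂; sign = side of CL): 1:-C, 2:-B, 3:-C, 4:-B, 5:+C, 6:+C, 7:+C, 8:-C, 9:-B, 10:-C, 11:+C, 12:+A, 13:+A, 14:-C, 15:-C
Rule 2 (two of three consecutive points beyond the same 2σ limit) is satisfied at point 13.

rule 2 at point 13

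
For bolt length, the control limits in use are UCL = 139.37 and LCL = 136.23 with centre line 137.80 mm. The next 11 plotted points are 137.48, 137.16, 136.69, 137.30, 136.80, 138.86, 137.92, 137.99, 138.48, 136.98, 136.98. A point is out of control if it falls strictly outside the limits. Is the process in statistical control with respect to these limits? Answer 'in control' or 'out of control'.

All 11 points lie within [136.23, 139.37].

in control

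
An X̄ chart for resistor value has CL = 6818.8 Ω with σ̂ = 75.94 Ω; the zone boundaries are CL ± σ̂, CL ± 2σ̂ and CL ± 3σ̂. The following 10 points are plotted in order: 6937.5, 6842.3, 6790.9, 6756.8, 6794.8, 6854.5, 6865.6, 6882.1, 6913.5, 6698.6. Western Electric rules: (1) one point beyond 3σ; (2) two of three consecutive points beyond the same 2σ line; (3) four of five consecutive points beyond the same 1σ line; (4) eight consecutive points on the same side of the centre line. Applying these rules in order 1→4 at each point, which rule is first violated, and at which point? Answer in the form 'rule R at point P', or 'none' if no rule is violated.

Zone of each point (C = within 1σ̂, B = 1σ̂–2σ̂, A = 2σ̂–3σ̂, * = beyond 3σ̂; sign = side of CL): 1:+B, 2:+C, 3:-C, 4:-C, 5:-C, 6:+C, 7:+C, 8:+C, 9:+B, 10:-B
No rule fires across all 10 points.

none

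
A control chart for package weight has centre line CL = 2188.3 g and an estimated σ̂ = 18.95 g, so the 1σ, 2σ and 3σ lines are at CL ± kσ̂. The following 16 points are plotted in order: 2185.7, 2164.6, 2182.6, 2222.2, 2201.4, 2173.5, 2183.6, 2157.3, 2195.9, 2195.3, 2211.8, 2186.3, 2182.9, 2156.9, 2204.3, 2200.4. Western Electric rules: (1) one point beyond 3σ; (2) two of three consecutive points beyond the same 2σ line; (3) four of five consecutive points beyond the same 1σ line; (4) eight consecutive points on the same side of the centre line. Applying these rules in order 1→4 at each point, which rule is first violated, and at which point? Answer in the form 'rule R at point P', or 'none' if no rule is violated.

Zone of each point (C = within 1σ̂, B = 1σ̂–2σ̂, A = 2σ̂–3σ̂, * = beyond 3σ̂; sign = side of CL): 1:-C, 2:-B, 3:-C, 4:+B, 5:+C, 6:-C, 7:-C, 8:-B, 9:+C, 10:+C, 11:+B, 12:-C, 13:-C, 14:-B, 15:+C, 16:+C
No rule fires across all 16 points.

none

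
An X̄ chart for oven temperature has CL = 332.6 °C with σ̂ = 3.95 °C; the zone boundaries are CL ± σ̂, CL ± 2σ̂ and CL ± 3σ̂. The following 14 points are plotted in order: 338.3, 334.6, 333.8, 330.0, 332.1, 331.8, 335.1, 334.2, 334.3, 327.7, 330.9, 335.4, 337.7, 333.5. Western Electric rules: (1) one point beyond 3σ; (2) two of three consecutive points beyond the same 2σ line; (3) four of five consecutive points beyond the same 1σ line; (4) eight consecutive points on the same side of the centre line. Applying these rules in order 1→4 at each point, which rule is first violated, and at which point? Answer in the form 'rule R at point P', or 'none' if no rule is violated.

none

Zone of each point (C = within 1σ̂, B = 1σ̂–2σ̂, A = 2σ̂–3σ̂, * = beyond 3σ̂; sign = side of CL): 1:+B, 2:+C, 3:+C, 4:-C, 5:-C, 6:-C, 7:+C, 8:+C, 9:+C, 10:-B, 11:-C, 12:+C, 13:+B, 14:+C
No rule fires across all 14 points.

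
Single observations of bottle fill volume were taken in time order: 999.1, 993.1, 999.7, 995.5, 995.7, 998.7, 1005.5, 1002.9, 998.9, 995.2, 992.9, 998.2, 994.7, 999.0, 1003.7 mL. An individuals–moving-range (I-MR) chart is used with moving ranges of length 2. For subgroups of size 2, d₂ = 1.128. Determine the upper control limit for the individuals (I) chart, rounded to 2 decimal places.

X̄ = (999.1 + 993.1 + 999.7 + 995.5 + 995.7 + 998.7 + 1005.5 + 1002.9 + 998.9 + 995.2 + 992.9 + 998.2 + 994.7 + 999.0 + 1003.7) / 15 = 998.1867
Moving ranges: 6.0, 6.6, 4.2, 0.2, 3.0, 6.8, 2.6, 4.0, 3.7, 2.3, 5.3, 3.5, 4.3, 4.7; M̄R̄ = 57.2000 / 14 = 4.0857
UCL = X̄ + 3·M̄R̄/d₂ = 998.1867 + 3 × 4.0857 / 1.128 = 1009.0529

1009.05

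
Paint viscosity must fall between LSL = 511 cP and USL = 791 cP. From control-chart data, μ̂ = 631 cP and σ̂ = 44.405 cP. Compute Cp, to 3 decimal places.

Cp = (USL − LSL) / (6σ̂) = (791 − 511) / (6 × 44.405) = 280.0000 / 266.4300 = 1.0509

1.051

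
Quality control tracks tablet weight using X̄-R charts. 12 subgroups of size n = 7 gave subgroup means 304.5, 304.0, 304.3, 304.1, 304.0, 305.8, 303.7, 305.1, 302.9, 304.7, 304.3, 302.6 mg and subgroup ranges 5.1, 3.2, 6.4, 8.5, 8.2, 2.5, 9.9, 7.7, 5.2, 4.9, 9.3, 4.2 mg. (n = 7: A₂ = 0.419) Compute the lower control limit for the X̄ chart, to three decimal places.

301.544

X̄̄ = (304.5 + 304.0 + 304.3 + 304.1 + 304.0 + 305.8 + 303.7 + 305.1 + 302.9 + 304.7 + 304.3 + 302.6) / 12 = 3650.0000 / 12 = 304.1667
R̄ = (5.1 + 3.2 + 6.4 + 8.5 + 8.2 + 2.5 + 9.9 + 7.7 + 5.2 + 4.9 + 9.3 + 4.2) / 12 = 75.1000 / 12 = 6.2583
LCL = X̄̄ − A₂·R̄ = 304.1667 − 0.419 × 6.2583 = 301.5444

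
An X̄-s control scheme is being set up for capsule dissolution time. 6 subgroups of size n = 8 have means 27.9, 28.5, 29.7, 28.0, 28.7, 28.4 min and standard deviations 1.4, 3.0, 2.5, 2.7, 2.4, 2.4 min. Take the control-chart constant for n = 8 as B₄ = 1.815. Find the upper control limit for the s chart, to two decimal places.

4.36

s̄ = (1.4 + 3.0 + 2.5 + 2.7 + 2.4 + 2.4) / 6 = 2.4000
UCL_s = B₄·s̄ = 1.815 × 2.4000 = 4.3560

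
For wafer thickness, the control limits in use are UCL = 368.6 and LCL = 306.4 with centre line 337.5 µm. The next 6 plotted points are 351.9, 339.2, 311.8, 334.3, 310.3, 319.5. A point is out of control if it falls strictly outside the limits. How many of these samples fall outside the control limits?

0

All 6 points lie within [306.4, 368.6].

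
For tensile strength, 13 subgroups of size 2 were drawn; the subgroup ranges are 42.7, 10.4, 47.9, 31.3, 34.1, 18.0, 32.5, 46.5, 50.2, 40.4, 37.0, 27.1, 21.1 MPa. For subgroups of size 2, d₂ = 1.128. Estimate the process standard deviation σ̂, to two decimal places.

29.95

R̄ = (42.7 + 10.4 + 47.9 + 31.3 + 34.1 + 18.0 + 32.5 + 46.5 + 50.2 + 40.4 + 37.0 + 27.1 + 21.1) / 13 = 33.7846
σ̂ = R̄ / d₂ = 33.7846 / 1.128 = 29.9509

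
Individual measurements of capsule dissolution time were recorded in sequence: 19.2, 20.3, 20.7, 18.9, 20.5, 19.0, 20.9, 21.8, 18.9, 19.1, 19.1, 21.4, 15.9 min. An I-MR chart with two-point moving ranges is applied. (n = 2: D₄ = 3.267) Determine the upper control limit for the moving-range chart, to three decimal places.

Moving ranges: 1.1, 0.4, 1.8, 1.6, 1.5, 1.9, 0.9, 2.9, 0.2, 0.0, 2.3, 5.5; M̄R̄ = 20.1000 / 12 = 1.6750
UCL_MR = D₄·M̄R̄ = 3.267 × 1.6750 = 5.4722

5.472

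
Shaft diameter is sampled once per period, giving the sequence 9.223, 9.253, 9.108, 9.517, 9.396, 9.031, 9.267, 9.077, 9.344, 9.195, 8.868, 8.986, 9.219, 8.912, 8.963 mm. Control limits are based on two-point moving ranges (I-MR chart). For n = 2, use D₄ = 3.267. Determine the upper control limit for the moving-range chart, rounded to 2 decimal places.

Moving ranges: 0.030, 0.145, 0.409, 0.121, 0.365, 0.236, 0.190, 0.267, 0.149, 0.327, 0.118, 0.233, 0.307, 0.051; M̄R̄ = 2.9480 / 14 = 0.2106
UCL_MR = D₄·M̄R̄ = 3.267 × 0.2106 = 0.6879

0.69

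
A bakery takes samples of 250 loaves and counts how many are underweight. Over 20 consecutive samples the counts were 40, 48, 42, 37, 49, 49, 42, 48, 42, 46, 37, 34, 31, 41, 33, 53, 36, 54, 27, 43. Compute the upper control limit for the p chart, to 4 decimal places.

0.2371

p̄ = Σdᵢ / (k·n) = 832 / (20 × 250) = 0.16640
UCL = p̄ + 3·√(p̄(1−p̄)/n) = 0.16640 + 3 × √(0.16640×0.83360/250) = 0.16640 + 3 × 0.02356 = 0.23707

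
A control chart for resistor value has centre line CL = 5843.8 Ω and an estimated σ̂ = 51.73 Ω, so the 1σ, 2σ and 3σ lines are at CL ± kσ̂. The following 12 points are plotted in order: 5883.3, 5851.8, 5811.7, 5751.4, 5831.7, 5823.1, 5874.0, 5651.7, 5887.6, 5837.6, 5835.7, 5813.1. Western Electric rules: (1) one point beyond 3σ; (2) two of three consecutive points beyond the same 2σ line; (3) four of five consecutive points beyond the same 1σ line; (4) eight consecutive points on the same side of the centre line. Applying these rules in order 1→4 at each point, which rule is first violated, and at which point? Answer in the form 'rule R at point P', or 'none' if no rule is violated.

Zone of each point (C = within 1σ̂, B = 1σ̂–2σ̂, A = 2σ̂–3σ̂, * = beyond 3σ̂; sign = side of CL): 1:+C, 2:+C, 3:-C, 4:-B, 5:-C, 6:-C, 7:+C, 8:-*, 9:+C, 10:-C, 11:-C, 12:-C
Rule 1 (one point beyond the 3σ limits) is satisfied at point 8.

rule 1 at point 8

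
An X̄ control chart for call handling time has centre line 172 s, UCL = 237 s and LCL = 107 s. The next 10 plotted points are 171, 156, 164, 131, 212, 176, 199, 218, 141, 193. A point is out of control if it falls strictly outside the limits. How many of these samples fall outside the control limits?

All 10 points lie within [107, 237].

0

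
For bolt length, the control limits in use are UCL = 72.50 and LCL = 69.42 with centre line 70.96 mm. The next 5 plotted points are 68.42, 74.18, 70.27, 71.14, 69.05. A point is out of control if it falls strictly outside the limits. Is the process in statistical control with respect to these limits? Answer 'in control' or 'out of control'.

Compare each point to [69.42, 72.50]: sample 1 = 68.42 < LCL; sample 2 = 74.18 > UCL; sample 5 = 69.05 < LCL.

out of control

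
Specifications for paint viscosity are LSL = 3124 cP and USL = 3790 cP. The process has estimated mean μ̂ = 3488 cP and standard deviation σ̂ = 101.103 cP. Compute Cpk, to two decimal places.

Cpu = (USL − μ̂) / (3σ̂) = (3790 − 3488) / (3 × 101.103) = 0.9957; Cpl = (μ̂ − LSL) / (3σ̂) = (3488 − 3124) / (3 × 101.103) = 1.2001; Cpk = min(Cpu, Cpl) = 0.9957

1.00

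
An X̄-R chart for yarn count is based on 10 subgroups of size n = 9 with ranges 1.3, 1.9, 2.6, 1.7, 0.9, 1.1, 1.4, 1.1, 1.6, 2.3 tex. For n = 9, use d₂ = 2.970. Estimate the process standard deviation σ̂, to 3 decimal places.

0.535

R̄ = (1.3 + 1.9 + 2.6 + 1.7 + 0.9 + 1.1 + 1.4 + 1.1 + 1.6 + 2.3) / 10 = 1.5900
σ̂ = R̄ / d₂ = 1.5900 / 2.970 = 0.5354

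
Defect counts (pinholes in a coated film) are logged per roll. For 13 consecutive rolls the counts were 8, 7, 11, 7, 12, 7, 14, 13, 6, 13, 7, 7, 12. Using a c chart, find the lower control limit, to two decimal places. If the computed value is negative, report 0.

c̄ = (8 + 7 + 11 + 7 + 12 + 7 + 14 + 13 + 6 + 13 + 7 + 7 + 12) / 13 = 124 / 13 = 9.5385
LCL = c̄ − 3√c̄ = 9.5385 − 3 × 3.0884 = 0.2731

0.27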